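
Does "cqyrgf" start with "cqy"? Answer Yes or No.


Input string: 'cqyrgf'
Prefix to check: 'cqy'
First 3 characters of input: 'cqy'
Match: True
Result: Yes


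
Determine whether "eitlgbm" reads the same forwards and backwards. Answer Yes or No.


Input string: 'eitlgbm'
Reversed: 'mbgltie'
Compare pairs: s[0]='e' vs s[6]='m' (mismatch), s[1]='i' vs s[5]='b' (mismatch), s[2]='t' vs s[4]='g' (mismatch)
Palindrome: No


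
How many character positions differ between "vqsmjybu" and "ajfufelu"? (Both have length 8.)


String 1: 'vqsmjybu'
String 2: 'ajfufelu'
Compare each position: pos 0: 'v'!='a', pos 1: 'q'!='j', pos 2: 's'!='f', pos 3: 'm'!='u', pos 4: 'j'!='f', pos 5: 'y'!='e', pos 6: 'b'!='l', pos 7: 'u'=='u'
Differing positions: 7
Hamming distance: 7


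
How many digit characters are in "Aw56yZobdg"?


Input string: 'Aw56yZobdg'
Operation: count digit characters (0-9)
Scan: 'A', 'w', '5'(digit), '6'(digit), 'y', 'Z', 'o', 'b', 'd', 'g'
Digits found: 2
Result: 2


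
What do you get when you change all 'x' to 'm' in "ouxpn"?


Input string: 'ouxpn'
Operation: replace 'x' with 'm'
Positions of 'x': 2
After replacement: oumpn


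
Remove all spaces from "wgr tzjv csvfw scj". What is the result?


Input string: 'wgr tzjv csvfw scj'
Operation: remove all spaces
Words: 'wgr', 'tzjv', 'csvfw', 'scj'
Join without spaces: wgrtzjvcsvfwscj


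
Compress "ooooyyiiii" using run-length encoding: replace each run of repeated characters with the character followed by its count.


Input: 'ooooyyiiii'
Operation: identify consecutive runs
Runs: 'oooo' -> o4, 'yy' -> y2, 'iiii' -> i4
Encoded: o4y2i4


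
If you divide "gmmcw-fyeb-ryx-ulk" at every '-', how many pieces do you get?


Input string: 'gmmcw-fyeb-ryx-ulk'
Delimiter: '-'
Split result: 'gmmcw', 'fyeb', 'ryx', 'ulk'
Number of parts: 4


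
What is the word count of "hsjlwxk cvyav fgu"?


Input string: 'hsjlwxk cvyav fgu'
Operation: split by spaces
Words found: 'hsjlwxk', 'cvyav', 'fgu'
Word count: 3


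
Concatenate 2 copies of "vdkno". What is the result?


Input string: 'vdkno'
Operation: repeat 2 times
Concatenation: 'vdkno' + 'vdkno'
Result: vdknovdkno


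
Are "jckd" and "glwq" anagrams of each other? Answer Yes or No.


String 1: 'jckd' -> sorted: 'cdjk'
String 2: 'glwq' -> sorted: 'glqw'
Compare sorted forms: 'cdjk' != 'glqw'
Anagram: No


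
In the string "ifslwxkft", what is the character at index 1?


Input string: 'ifslwxkft'
Operation: get character at index 1
Index mapping: s[0]='i', s[1]='f'
Result: 'f'


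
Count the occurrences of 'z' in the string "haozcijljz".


Input string: 'haozcijljz'
Target character: 'z'
Scan each position: s[3]='z', s[9]='z'
Matches found at indices: 3, 9
Total: 2


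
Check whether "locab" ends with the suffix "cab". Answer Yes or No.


Input string: 'locab'
Suffix to check: 'cab'
Last 3 characters of input: 'cab'
Match: True
Result: Yes


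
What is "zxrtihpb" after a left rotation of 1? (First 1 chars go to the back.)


Input: 'zxrtihpb', shift = 1
Operation: split at index 1 and swap parts
Front part s[0:1] = 'z'
Back part s[1:] = 'xrtihpb'
Rotated = back + front = 'xrtihpb' + 'z'
Result: xrtihpbz


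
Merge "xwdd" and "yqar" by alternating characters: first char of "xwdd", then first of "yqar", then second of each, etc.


String 1: 'xwdd'
String 2: 'yqar'
Operation: alternate characters
Pairs: 'x'+'y', 'w'+'q', 'd'+'a', 'd'+'r'
Result: xywqdadr


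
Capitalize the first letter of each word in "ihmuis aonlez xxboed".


Input string: 'ihmuis aonlez xxboed'
Operation: capitalize first letter of each word
Word transformations: 'ihmuis'->'Ihmuis', 'aonlez'->'Aonlez', 'xxboed'->'Xxboed'
Result: Ihmuis Aonlez Xxboed


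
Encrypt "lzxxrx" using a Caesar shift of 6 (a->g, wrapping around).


Input: 'lzxxrx', shift = 6
Operation: for each letter, (position + 6) mod 26
Mapping: 'l'(11+6=17)->'r', 'z'(25+6=31, 31 mod 26=5)->'f', 'x'(23+6=29, 29 mod 26=3)->'d', 'x'(23+6=29, 29 mod 26=3)->'d', 'r'(17+6=23)->'x', 'x'(23+6=29, 29 mod 26=3)->'d'
Result: rfddxd


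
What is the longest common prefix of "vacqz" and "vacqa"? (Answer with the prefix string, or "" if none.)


String 1: 'vacqz'
String 2: 'vacqa'
Compare position by position:
pos 0: 'v' vs 'v' match
pos 1: 'a' vs 'a' match
pos 2: 'c' vs 'c' match
pos 3: 'q' vs 'q' match
pos 4: 'z' vs 'a' differ -> stop
Longest common prefix: "vacq" (length 4)


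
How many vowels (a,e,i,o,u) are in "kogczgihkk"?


Input string: 'kogczgihkk'
Operation: count vowels (a, e, i, o, u)
Scan: s[0]='k', s[1]='o' (vowel), s[2]='g', s[3]='c', s[4]='z', s[5]='g', s[6]='i' (vowel), s[7]='h', s[8]='k', s[9]='k'
Vowels found: 2
Result: 2


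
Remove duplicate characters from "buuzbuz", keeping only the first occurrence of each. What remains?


Input: 'buuzbuz'
Operation: keep first occurrence of each character
Scan: s[0]='b' new -> keep; s[1]='u' new -> keep; s[2]='u' seen -> skip; s[3]='z' new -> keep; s[4]='b' seen -> skip; s[5]='u' seen -> skip; s[6]='z' seen -> skip
Result: buz


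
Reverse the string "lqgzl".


Input string: 'lqgzl'
Operation: reverse character order
Original order: 'l' -> 'q' -> 'g' -> 'z' -> 'l'
Reversed order: 'l' -> 'z' -> 'g' -> 'q' -> 'l'
Result: lzgql


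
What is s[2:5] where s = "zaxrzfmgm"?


Input string: 'zaxrzfmgm'
Operation: slice [2:5]
Extract characters: s[2]='x', s[3]='r', s[4]='z'
Result: xrz


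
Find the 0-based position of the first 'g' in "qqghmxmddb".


Input string: 'qqghmxmddb'
Target: 'g'
Scanning left to right: s[0]='q', s[1]='q', s[2]='g'
First match at index: 2


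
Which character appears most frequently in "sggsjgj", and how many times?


Input: 'sggsjgj'
Operation: tally each character
Counts: 'g':3, 'j':2, 's':2
Maximum: 'g' appears 3 times


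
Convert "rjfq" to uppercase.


Input string: 'rjfq'
Operation: convert each letter to uppercase
Mapping: 'r'->'R', 'j'->'J', 'f'->'F', 'q'->'Q'
Result: RJFQ


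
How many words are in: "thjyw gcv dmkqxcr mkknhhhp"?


Input string: 'thjyw gcv dmkqxcr mkknhhhp'
Operation: split by spaces
Words found: 'thjyw', 'gcv', 'dmkqxcr', 'mkknhhhp'
Word count: 4


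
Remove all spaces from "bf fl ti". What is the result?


Input string: 'bf fl ti'
Operation: remove all spaces
Words: 'bf', 'fl', 'ti'
Join without spaces: bfflti


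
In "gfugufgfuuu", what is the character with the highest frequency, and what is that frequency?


Input: 'gfugufgfuuu'
Operation: tally each character
Counts: 'f':3, 'g':3, 'u':5
Maximum: 'u' appears 5 times


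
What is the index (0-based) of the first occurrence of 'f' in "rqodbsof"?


Input string: 'rqodbsof'
Target: 'f'
Scanning left to right: s[0]='r', s[1]='q', s[2]='o', s[3]='d', s[4]='b', s[5]='s', s[6]='o', s[7]='f'
First match at index: 7


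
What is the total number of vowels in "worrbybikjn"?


Input string: 'worrbybikjn'
Operation: count vowels (a, e, i, o, u)
Scan: s[0]='w', s[1]='o' (vowel), s[2]='r', s[3]='r', s[4]='b', s[5]='y', s[6]='b', s[7]='i' (vowel), s[8]='k', s[9]='j', s[10]='n'
Vowels found: 2
Result: 2


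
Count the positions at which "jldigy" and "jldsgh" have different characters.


String 1: 'jldigy'
String 2: 'jldsgh'
Compare each position: pos 0: 'j'=='j', pos 1: 'l'=='l', pos 2: 'd'=='d', pos 3: 'i'!='s', pos 4: 'g'=='g', pos 5: 'y'!='h'
Differing positions: 2
Hamming distance: 2


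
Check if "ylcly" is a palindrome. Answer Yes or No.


Input string: 'ylcly'
Reversed: 'ylcly'
Compare pairs: s[0]='y' vs s[4]='y' (match), s[1]='l' vs s[3]='l' (match)
Palindrome: Yes


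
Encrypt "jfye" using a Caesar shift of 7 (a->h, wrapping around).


Input: 'jfye', shift = 7
Operation: for each letter, (position + 7) mod 26
Mapping: 'j'(9+7=16)->'q', 'f'(5+7=12)->'m', 'y'(24+7=31, 31 mod 26=5)->'f', 'e'(4+7=11)->'l'
Result: qmfl


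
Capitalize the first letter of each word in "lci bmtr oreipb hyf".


Input string: 'lci bmtr oreipb hyf'
Operation: capitalize first letter of each word
Word transformations: 'lci'->'Lci', 'bmtr'->'Bmtr', 'oreipb'->'Oreipb', 'hyf'->'Hyf'
Result: Lci Bmtr Oreipb Hyf


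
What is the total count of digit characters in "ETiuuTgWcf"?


Input string: 'ETiuuTgWcf'
Operation: count digit characters (0-9)
Scan: 'E', 'T', 'i', 'u', 'u', 'T', 'g', 'W', 'c', 'f'
Digits found: 0
Result: 0


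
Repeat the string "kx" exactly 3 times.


Input string: 'kx'
Operation: repeat 3 times
Concatenation: 'kx' + 'kx' + 'kx'
Result: kxkxkx


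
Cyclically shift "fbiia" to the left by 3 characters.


Input: 'fbiia', shift = 3
Operation: split at index 3 and swap parts
Front part s[0:3] = 'fbi'
Back part s[3:] = 'ia'
Rotated = back + front = 'ia' + 'fbi'
Result: iafbi


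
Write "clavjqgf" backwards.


Input string: 'clavjqgf'
Operation: reverse character order
Original order: 'c' -> 'l' -> 'a' -> 'v' -> 'j' -> 'q' -> 'g' -> 'f'
Reversed order: 'f' -> 'g' -> 'q' -> 'j' -> 'v' -> 'a' -> 'l' -> 'c'
Result: fgqjvalc


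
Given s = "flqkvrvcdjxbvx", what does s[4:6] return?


Input string: 'flqkvrvcdjxbvx'
Operation: slice [4:6]
Extract characters: s[4]='v', s[5]='r'
Result: vr


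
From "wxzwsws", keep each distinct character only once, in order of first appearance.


Input: 'wxzwsws'
Operation: keep first occurrence of each character
Scan: s[0]='w' new -> keep; s[1]='x' new -> keep; s[2]='z' new -> keep; s[3]='w' seen -> skip; s[4]='s' new -> keep; s[5]='w' seen -> skip; s[6]='s' seen -> skip
Result: wxzs


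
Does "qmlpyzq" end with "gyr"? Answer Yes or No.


Input string: 'qmlpyzq'
Suffix to check: 'gyr'
Last 3 characters of input: 'yzq'
Match: False
Result: No


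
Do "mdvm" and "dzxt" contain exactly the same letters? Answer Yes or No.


String 1: 'mdvm' -> sorted: 'dmmv'
String 2: 'dzxt' -> sorted: 'dtxz'
Compare sorted forms: 'dmmv' != 'dtxz'
Anagram: No


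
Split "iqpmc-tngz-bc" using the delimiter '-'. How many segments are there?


Input string: 'iqpmc-tngz-bc'
Delimiter: '-'
Split result: 'iqpmc', 'tngz', 'bc'
Number of parts: 3


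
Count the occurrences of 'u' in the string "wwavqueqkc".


Input string: 'wwavqueqkc'
Target character: 'u'
Scan each position: s[5]='u'
Matches found at indices: 5
Total: 1


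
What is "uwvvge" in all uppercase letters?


Input string: 'uwvvge'
Operation: convert each letter to uppercase
Mapping: 'u'->'U', 'w'->'W', 'v'->'V', 'v'->'V', 'g'->'G', 'e'->'E'
Result: UWVVGE


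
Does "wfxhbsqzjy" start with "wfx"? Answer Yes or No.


Input string: 'wfxhbsqzjy'
Prefix to check: 'wfx'
First 3 characters of input: 'wfx'
Match: True
Result: Yes


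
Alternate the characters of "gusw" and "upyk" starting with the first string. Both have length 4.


String 1: 'gusw'
String 2: 'upyk'
Operation: alternate characters
Pairs: 'g'+'u', 'u'+'p', 's'+'y', 'w'+'k'
Result: guupsywk


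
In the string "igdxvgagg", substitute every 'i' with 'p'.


Input string: 'igdxvgagg'
Operation: replace 'i' with 'p'
Positions of 'i': 0
After replacement: pgdxvgagg


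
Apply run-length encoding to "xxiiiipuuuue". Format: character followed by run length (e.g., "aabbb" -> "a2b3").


Input: 'xxiiiipuuuue'
Operation: identify consecutive runs
Runs: 'xx' -> x2, 'iiii' -> i4, 'p' -> p1, 'uuuu' -> u4, 'e' -> e1
Encoded: x2i4p1u4e1


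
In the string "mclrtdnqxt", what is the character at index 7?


Input string: 'mclrtdnqxt'
Operation: get character at index 7
Index mapping: s[0]='m', s[1]='c', s[2]='l', s[3]='r', s[4]='t', s[5]='d', s[6]='n', s[7]='q'
Result: 'q'


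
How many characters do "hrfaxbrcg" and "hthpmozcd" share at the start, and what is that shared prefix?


String 1: 'hrfaxbrcg'
String 2: 'hthpmozcd'
Compare position by position:
pos 0: 'h' vs 'h' match
pos 1: 'r' vs 't' differ -> stop
Longest common prefix: "h" (length 1)


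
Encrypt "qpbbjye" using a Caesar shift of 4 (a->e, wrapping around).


Input: 'qpbbjye', shift = 4
Operation: for each letter, (position + 4) mod 26
Mapping: 'q'(16+4=20)->'u', 'p'(15+4=19)->'t', 'b'(1+4=5)->'f', 'b'(1+4=5)->'f', 'j'(9+4=13)->'n', 'y'(24+4=28, 28 mod 26=2)->'c', 'e'(4+4=8)->'i'
Result: utffnci


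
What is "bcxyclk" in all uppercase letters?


Input string: 'bcxyclk'
Operation: convert each letter to uppercase
Mapping: 'b'->'B', 'c'->'C', 'x'->'X', 'y'->'Y', 'c'->'C', 'l'->'L', 'k'->'K'
Result: BCXYCLK


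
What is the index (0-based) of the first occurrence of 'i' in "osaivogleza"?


Input string: 'osaivogleza'
Target: 'i'
Scanning left to right: s[0]='o', s[1]='s', s[2]='a', s[3]='i'
First match at index: 3


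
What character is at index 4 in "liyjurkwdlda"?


Input string: 'liyjurkwdlda'
Operation: get character at index 4
Index mapping: s[0]='l', s[1]='i', s[2]='y', s[3]='j', s[4]='u'
Result: 'u'


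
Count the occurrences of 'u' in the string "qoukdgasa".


Input string: 'qoukdgasa'
Target character: 'u'
Scan each position: s[2]='u'
Matches found at indices: 2
Total: 1


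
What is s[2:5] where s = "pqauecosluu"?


Input string: 'pqauecosluu'
Operation: slice [2:5]
Extract characters: s[2]='a', s[3]='u', s[4]='e'
Result: aue


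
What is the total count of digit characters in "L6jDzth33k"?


Input string: 'L6jDzth33k'
Operation: count digit characters (0-9)
Scan: 'L', '6'(digit), 'j', 'D', 'z', 't', 'h', '3'(digit), '3'(digit), 'k'
Digits found: 3
Result: 3


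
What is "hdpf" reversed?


Input string: 'hdpf'
Operation: reverse character order
Original order: 'h' -> 'd' -> 'p' -> 'f'
Reversed order: 'f' -> 'p' -> 'd' -> 'h'
Result: fpdh


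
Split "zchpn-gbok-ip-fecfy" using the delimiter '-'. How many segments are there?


Input string: 'zchpn-gbok-ip-fecfy'
Delimiter: '-'
Split result: 'zchpn', 'gbok', 'ip', 'fecfy'
Number of parts: 4


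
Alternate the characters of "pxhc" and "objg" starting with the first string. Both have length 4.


String 1: 'pxhc'
String 2: 'objg'
Operation: alternate characters
Pairs: 'p'+'o', 'x'+'b', 'h'+'j', 'c'+'g'
Result: poxbhjcg


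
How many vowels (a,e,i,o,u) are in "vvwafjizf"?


Input string: 'vvwafjizf'
Operation: count vowels (a, e, i, o, u)
Scan: s[0]='v', s[1]='v', s[2]='w', s[3]='a' (vowel), s[4]='f', s[5]='j', s[6]='i' (vowel), s[7]='z', s[8]='f'
Vowels found: 2
Result: 2


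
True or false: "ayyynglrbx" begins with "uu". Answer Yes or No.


Input string: 'ayyynglrbx'
Prefix to check: 'uu'
First 2 characters of input: 'ay'
Match: False
Result: No


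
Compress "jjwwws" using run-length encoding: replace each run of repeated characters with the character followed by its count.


Input: 'jjwwws'
Operation: identify consecutive runs
Runs: 'jj' -> j2, 'www' -> w3, 's' -> s1
Encoded: j2w3s1


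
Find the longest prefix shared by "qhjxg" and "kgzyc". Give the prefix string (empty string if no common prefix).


String 1: 'qhjxg'
String 2: 'kgzyc'
Compare position by position:
pos 0: 'q' vs 'k' differ -> stop
Longest common prefix: "" (length 0)


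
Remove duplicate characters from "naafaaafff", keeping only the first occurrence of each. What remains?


Input: 'naafaaafff'
Operation: keep first occurrence of each character
Scan: s[0]='n' new -> keep; s[1]='a' new -> keep; s[2]='a' seen -> skip; s[3]='f' new -> keep; s[4]='a' seen -> skip; s[5]='a' seen -> skip; s[6]='a' seen -> skip; s[7]='f' seen -> skip; s[8]='f' seen -> skip; s[9]='f' seen -> skip
Result: naf


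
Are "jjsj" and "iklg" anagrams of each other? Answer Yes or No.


String 1: 'jjsj' -> sorted: 'jjjs'
String 2: 'iklg' -> sorted: 'gikl'
Compare sorted forms: 'jjjs' != 'gikl'
Anagram: No


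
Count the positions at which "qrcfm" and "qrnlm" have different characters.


String 1: 'qrcfm'
String 2: 'qrnlm'
Compare each position: pos 0: 'q'=='q', pos 1: 'r'=='r', pos 2: 'c'!='n', pos 3: 'f'!='l', pos 4: 'm'=='m'
Differing positions: 2
Hamming distance: 2


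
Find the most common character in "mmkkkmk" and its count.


Input: 'mmkkkmk'
Operation: tally each character
Counts: 'k':4, 'm':3
Maximum: 'k' appears 4 times


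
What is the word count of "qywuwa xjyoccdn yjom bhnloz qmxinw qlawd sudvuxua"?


Input string: 'qywuwa xjyoccdn yjom bhnloz qmxinw qlawd sudvuxua'
Operation: split by spaces
Words found: 'qywuwa', 'xjyoccdn', 'yjom', 'bhnloz', 'qmxinw', 'qlawd', 'sudvuxua'
Word count: 7


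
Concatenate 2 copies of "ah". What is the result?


Input string: 'ah'
Operation: repeat 2 times
Concatenation: 'ah' + 'ah'
Result: ahah


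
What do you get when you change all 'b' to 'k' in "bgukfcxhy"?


Input string: 'bgukfcxhy'
Operation: replace 'b' with 'k'
Positions of 'b': 0
After replacement: kgukfcxhy


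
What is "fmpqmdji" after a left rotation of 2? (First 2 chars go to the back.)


Input: 'fmpqmdji', shift = 2
Operation: split at index 2 and swap parts
Front part s[0:2] = 'fm'
Back part s[2:] = 'pqmdji'
Rotated = back + front = 'pqmdji' + 'fm'
Result: pqmdjifm


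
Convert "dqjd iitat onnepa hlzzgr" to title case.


Input string: 'dqjd iitat onnepa hlzzgr'
Operation: capitalize first letter of each word
Word transformations: 'dqjd'->'Dqjd', 'iitat'->'Iitat', 'onnepa'->'Onnepa', 'hlzzgr'->'Hlzzgr'
Result: Dqjd Iitat Onnepa Hlzzgr


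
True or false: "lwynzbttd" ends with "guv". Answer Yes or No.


Input string: 'lwynzbttd'
Suffix to check: 'guv'
Last 3 characters of input: 'ttd'
Match: False
Result: No


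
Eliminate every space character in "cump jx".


Input string: 'cump jx'
Operation: remove all spaces
Words: 'cump', 'jx'
Join without spaces: cumpjx


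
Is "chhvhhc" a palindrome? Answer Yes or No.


Input string: 'chhvhhc'
Reversed: 'chhvhhc'
Compare pairs: s[0]='c' vs s[6]='c' (match), s[1]='h' vs s[5]='h' (match), s[2]='h' vs s[4]='h' (match)
Palindrome: Yes


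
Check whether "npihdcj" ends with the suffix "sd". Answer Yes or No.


Input string: 'npihdcj'
Suffix to check: 'sd'
Last 2 characters of input: 'cj'
Match: False
Result: No


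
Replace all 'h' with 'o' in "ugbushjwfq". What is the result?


Input string: 'ugbushjwfq'
Operation: replace 'h' with 'o'
Positions of 'h': 5
After replacement: ugbusojwfq


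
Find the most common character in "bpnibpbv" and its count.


Input: 'bpnibpbv'
Operation: tally each character
Counts: 'b':3, 'i':1, 'n':1, 'p':2, 'v':1
Maximum: 'b' appears 3 times


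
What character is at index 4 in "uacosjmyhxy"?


Input string: 'uacosjmyhxy'
Operation: get character at index 4
Index mapping: s[0]='u', s[1]='a', s[2]='c', s[3]='o', s[4]='s'
Result: 's'


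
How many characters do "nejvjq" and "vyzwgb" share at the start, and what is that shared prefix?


String 1: 'nejvjq'
String 2: 'vyzwgb'
Compare position by position:
pos 0: 'n' vs 'v' differ -> stop
Longest common prefix: "" (length 0)


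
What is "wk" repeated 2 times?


Input string: 'wk'
Operation: repeat 2 times
Concatenation: 'wk' + 'wk'
Result: wkwk


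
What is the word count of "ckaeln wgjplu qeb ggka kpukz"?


Input string: 'ckaeln wgjplu qeb ggka kpukz'
Operation: split by spaces
Words found: 'ckaeln', 'wgjplu', 'qeb', 'ggka', 'kpukz'
Word count: 5


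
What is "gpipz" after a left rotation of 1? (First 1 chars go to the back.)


Input: 'gpipz', shift = 1
Operation: split at index 1 and swap parts
Front part s[0:1] = 'g'
Back part s[1:] = 'pipz'
Rotated = back + front = 'pipz' + 'g'
Result: pipzg


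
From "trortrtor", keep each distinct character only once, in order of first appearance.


Input: 'trortrtor'
Operation: keep first occurrence of each character
Scan: s[0]='t' new -> keep; s[1]='r' new -> keep; s[2]='o' new -> keep; s[3]='r' seen -> skip; s[4]='t' seen -> skip; s[5]='r' seen -> skip; s[6]='t' seen -> skip; s[7]='o' seen -> skip; s[8]='r' seen -> skip
Result: tro


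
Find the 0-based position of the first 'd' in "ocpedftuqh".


Input string: 'ocpedftuqh'
Target: 'd'
Scanning left to right: s[0]='o', s[1]='c', s[2]='p', s[3]='e', s[4]='d'
First match at index: 4


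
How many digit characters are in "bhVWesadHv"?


Input string: 'bhVWesadHv'
Operation: count digit characters (0-9)
Scan: 'b', 'h', 'V', 'W', 'e', 's', 'a', 'd', 'H', 'v'
Digits found: 0
Result: 0


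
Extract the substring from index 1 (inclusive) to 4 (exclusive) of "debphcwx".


Input string: 'debphcwx'
Operation: slice [1:4]
Extract characters: s[1]='e', s[2]='b', s[3]='p'
Result: ebp


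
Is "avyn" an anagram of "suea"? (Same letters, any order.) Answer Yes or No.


String 1: 'suea' -> sorted: 'aesu'
String 2: 'avyn' -> sorted: 'anvy'
Compare sorted forms: 'aesu' != 'anvy'
Anagram: No


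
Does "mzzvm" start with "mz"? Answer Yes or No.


Input string: 'mzzvm'
Prefix to check: 'mz'
First 2 characters of input: 'mz'
Match: True
Result: Yes


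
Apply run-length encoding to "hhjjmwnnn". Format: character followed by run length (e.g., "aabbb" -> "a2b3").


Input: 'hhjjmwnnn'
Operation: identify consecutive runs
Runs: 'hh' -> h2, 'jj' -> j2, 'm' -> m1, 'w' -> w1, 'nnn' -> n3
Encoded: h2j2m1w1n3


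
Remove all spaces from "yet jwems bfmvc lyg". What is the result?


Input string: 'yet jwems bfmvc lyg'
Operation: remove all spaces
Words: 'yet', 'jwems', 'bfmvc', 'lyg'
Join without spaces: yetjwemsbfmvclyg


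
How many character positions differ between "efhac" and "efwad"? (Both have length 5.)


String 1: 'efhac'
String 2: 'efwad'
Compare each position: pos 0: 'e'=='e', pos 1: 'f'=='f', pos 2: 'h'!='w', pos 3: 'a'=='a', pos 4: 'c'!='d'
Differing positions: 2
Hamming distance: 2


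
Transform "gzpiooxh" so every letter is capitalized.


Input string: 'gzpiooxh'
Operation: convert each letter to uppercase
Mapping: 'g'->'G', 'z'->'Z', 'p'->'P', 'i'->'I', 'o'->'O', 'o'->'O', 'x'->'X', 'h'->'H'
Result: GZPIOOXH


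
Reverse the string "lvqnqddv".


Input string: 'lvqnqddv'
Operation: reverse character order
Original order: 'l' -> 'v' -> 'q' -> 'n' -> 'q' -> 'd' -> 'd' -> 'v'
Reversed order: 'v' -> 'd' -> 'd' -> 'q' -> 'n' -> 'q' -> 'v' -> 'l'
Result: vddqnqvl


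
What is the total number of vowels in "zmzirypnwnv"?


Input string: 'zmzirypnwnv'
Operation: count vowels (a, e, i, o, u)
Scan: s[0]='z', s[1]='m', s[2]='z', s[3]='i' (vowel), s[4]='r', s[5]='y', s[6]='p', s[7]='n', s[8]='w', s[9]='n', s[10]='v'
Vowels found: 1
Result: 1


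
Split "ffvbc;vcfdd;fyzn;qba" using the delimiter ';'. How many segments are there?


Input string: 'ffvbc;vcfdd;fyzn;qba'
Delimiter: ';'
Split result: 'ffvbc', 'vcfdd', 'fyzn', 'qba'
Number of parts: 4


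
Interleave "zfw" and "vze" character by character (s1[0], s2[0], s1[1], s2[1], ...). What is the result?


String 1: 'zfw'
String 2: 'vze'
Operation: alternate characters
Pairs: 'z'+'v', 'f'+'z', 'w'+'e'
Result: zvfzwe


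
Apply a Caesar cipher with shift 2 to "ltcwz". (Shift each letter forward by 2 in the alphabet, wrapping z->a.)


Input: 'ltcwz', shift = 2
Operation: for each letter, (position + 2) mod 26
Mapping: 'l'(11+2=13)->'n', 't'(19+2=21)->'v', 'c'(2+2=4)->'e', 'w'(22+2=24)->'y', 'z'(25+2=27, 27 mod 26=1)->'b'
Result: nveyb


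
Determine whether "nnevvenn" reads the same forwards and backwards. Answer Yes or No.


Input string: 'nnevvenn'
Reversed: 'nnevvenn'
Compare pairs: s[0]='n' vs s[7]='n' (match), s[1]='n' vs s[6]='n' (match), s[2]='e' vs s[5]='e' (match), s[3]='v' vs s[4]='v' (match)
Palindrome: Yes


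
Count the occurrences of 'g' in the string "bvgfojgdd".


Input string: 'bvgfojgdd'
Target character: 'g'
Scan each position: s[2]='g', s[6]='g'
Matches found at indices: 2, 6
Total: 2


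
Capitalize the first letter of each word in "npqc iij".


Input string: 'npqc iij'
Operation: capitalize first letter of each word
Word transformations: 'npqc'->'Npqc', 'iij'->'Iij'
Result: Npqc Iij


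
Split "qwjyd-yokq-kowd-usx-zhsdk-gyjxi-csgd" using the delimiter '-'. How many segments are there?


Input string: 'qwjyd-yokq-kowd-usx-zhsdk-gyjxi-csgd'
Delimiter: '-'
Split result: 'qwjyd', 'yokq', 'kowd', 'usx', 'zhsdk', 'gyjxi', 'csgd'
Number of parts: 7


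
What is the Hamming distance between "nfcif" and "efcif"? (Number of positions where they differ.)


String 1: 'nfcif'
String 2: 'efcif'
Compare each position: pos 0: 'n'!='e', pos 1: 'f'=='f', pos 2: 'c'=='c', pos 3: 'i'=='i', pos 4: 'f'=='f'
Differing positions: 1
Hamming distance: 1


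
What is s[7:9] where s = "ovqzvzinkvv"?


Input string: 'ovqzvzinkvv'
Operation: slice [7:9]
Extract characters: s[7]='n', s[8]='k'
Result: nk


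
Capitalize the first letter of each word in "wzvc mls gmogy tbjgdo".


Input string: 'wzvc mls gmogy tbjgdo'
Operation: capitalize first letter of each word
Word transformations: 'wzvc'->'Wzvc', 'mls'->'Mls', 'gmogy'->'Gmogy', 'tbjgdo'->'Tbjgdo'
Result: Wzvc Mls Gmogy Tbjgdo


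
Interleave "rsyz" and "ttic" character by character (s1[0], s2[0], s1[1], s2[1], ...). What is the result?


String 1: 'rsyz'
String 2: 'ttic'
Operation: alternate characters
Pairs: 'r'+'t', 's'+'t', 'y'+'i', 'z'+'c'
Result: rtstyizc


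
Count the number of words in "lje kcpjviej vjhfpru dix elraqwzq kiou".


Input string: 'lje kcpjviej vjhfpru dix elraqwzq kiou'
Operation: split by spaces
Words found: 'lje', 'kcpjviej', 'vjhfpru', 'dix', 'elraqwzq', 'kiou'
Word count: 6


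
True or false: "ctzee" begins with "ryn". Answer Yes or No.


Input string: 'ctzee'
Prefix to check: 'ryn'
First 3 characters of input: 'ctz'
Match: False
Result: No


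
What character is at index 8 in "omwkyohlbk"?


Input string: 'omwkyohlbk'
Operation: get character at index 8
Index mapping: s[0]='o', s[1]='m', s[2]='w', s[3]='k', s[4]='y', s[5]='o', s[6]='h', s[7]='l', s[8]='b'
Result: 'b'


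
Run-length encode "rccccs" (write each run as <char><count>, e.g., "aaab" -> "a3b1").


Input: 'rccccs'
Operation: identify consecutive runs
Runs: 'r' -> r1, 'cccc' -> c4, 's' -> s1
Encoded: r1c4s1


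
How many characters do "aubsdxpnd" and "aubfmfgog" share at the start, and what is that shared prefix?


String 1: 'aubsdxpnd'
String 2: 'aubfmfgog'
Compare position by position:
pos 0: 'a' vs 'a' match
pos 1: 'u' vs 'u' match
pos 2: 'b' vs 'b' match
pos 3: 's' vs 'f' differ -> stop
Longest common prefix: "aub" (length 3)


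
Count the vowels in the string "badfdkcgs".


Input string: 'badfdkcgs'
Operation: count vowels (a, e, i, o, u)
Scan: s[0]='b', s[1]='a' (vowel), s[2]='d', s[3]='f', s[4]='d', s[5]='k', s[6]='c', s[7]='g', s[8]='s'
Vowels found: 1
Result: 1


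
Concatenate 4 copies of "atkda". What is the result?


Input string: 'atkda'
Operation: repeat 4 times
Concatenation: 'atkda' + 'atkda' + 'atkda' + 'atkda'
Result: atkdaatkdaatkdaatkda


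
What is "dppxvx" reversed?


Input string: 'dppxvx'
Operation: reverse character order
Original order: 'd' -> 'p' -> 'p' -> 'x' -> 'v' -> 'x'
Reversed order: 'x' -> 'v' -> 'x' -> 'p' -> 'p' -> 'd'
Result: xvxppd


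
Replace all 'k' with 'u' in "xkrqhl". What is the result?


Input string: 'xkrqhl'
Operation: replace 'k' with 'u'
Positions of 'k': 1
After replacement: xurqhl


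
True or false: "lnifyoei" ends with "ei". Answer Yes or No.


Input string: 'lnifyoei'
Suffix to check: 'ei'
Last 2 characters of input: 'ei'
Match: True
Result: Yes


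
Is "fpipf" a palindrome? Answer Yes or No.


Input string: 'fpipf'
Reversed: 'fpipf'
Compare pairs: s[0]='f' vs s[4]='f' (match), s[1]='p' vs s[3]='p' (match)
Palindrome: Yes


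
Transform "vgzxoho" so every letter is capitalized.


Input string: 'vgzxoho'
Operation: convert each letter to uppercase
Mapping: 'v'->'V', 'g'->'G', 'z'->'Z', 'x'->'X', 'o'->'O', 'h'->'H', 'o'->'O'
Result: VGZXOHO


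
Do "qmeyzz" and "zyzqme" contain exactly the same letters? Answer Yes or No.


String 1: 'qmeyzz' -> sorted: 'emqyzz'
String 2: 'zyzqme' -> sorted: 'emqyzz'
Compare sorted forms: 'emqyzz' == 'emqyzz'
Anagram: Yes


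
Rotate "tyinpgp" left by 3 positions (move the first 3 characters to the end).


Input: 'tyinpgp', shift = 3
Operation: split at index 3 and swap parts
Front part s[0:3] = 'tyi'
Back part s[3:] = 'npgp'
Rotated = back + front = 'npgp' + 'tyi'
Result: npgptyi


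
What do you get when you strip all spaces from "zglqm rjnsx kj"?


Input string: 'zglqm rjnsx kj'
Operation: remove all spaces
Words: 'zglqm', 'rjnsx', 'kj'
Join without spaces: zglqmrjnsxkj


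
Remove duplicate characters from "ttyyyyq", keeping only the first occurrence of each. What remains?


Input: 'ttyyyyq'
Operation: keep first occurrence of each character
Scan: s[0]='t' new -> keep; s[1]='t' seen -> skip; s[2]='y' new -> keep; s[3]='y' seen -> skip; s[4]='y' seen -> skip; s[5]='y' seen -> skip; s[6]='q' new -> keep
Result: tyq


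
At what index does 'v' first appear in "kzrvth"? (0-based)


Input string: 'kzrvth'
Target: 'v'
Scanning left to right: s[0]='k', s[1]='z', s[2]='r', s[3]='v'
First match at index: 3


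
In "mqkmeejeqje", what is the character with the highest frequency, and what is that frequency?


Input: 'mqkmeejeqje'
Operation: tally each character
Counts: 'e':4, 'j':2, 'k':1, 'm':2, 'q':2
Maximum: 'e' appears 4 times


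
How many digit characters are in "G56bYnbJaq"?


Input string: 'G56bYnbJaq'
Operation: count digit characters (0-9)
Scan: 'G', '5'(digit), '6'(digit), 'b', 'Y', 'n', 'b', 'J', 'a', 'q'
Digits found: 2
Result: 2


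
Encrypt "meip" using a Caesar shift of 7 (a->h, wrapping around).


Input: 'meip', shift = 7
Operation: for each letter, (position + 7) mod 26
Mapping: 'm'(12+7=19)->'t', 'e'(4+7=11)->'l', 'i'(8+7=15)->'p', 'p'(15+7=22)->'w'
Result: tlpw


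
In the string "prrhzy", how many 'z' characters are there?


Input string: 'prrhzy'
Target character: 'z'
Scan each position: s[4]='z'
Matches found at indices: 4
Total: 1


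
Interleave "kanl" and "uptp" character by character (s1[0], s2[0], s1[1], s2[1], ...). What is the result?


String 1: 'kanl'
String 2: 'uptp'
Operation: alternate characters
Pairs: 'k'+'u', 'a'+'p', 'n'+'t', 'l'+'p'
Result: kuapntlp


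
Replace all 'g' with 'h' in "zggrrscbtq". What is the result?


Input string: 'zggrrscbtq'
Operation: replace 'g' with 'h'
Positions of 'g': 1, 2
After replacement: zhhrrscbtq


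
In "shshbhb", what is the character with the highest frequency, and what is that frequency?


Input: 'shshbhb'
Operation: tally each character
Counts: 'b':2, 'h':3, 's':2
Maximum: 'h' appears 3 times


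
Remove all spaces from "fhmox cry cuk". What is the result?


Input string: 'fhmox cry cuk'
Operation: remove all spaces
Words: 'fhmox', 'cry', 'cuk'
Join without spaces: fhmoxcrycuk


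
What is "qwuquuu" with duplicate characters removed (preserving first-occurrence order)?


Input: 'qwuquuu'
Operation: keep first occurrence of each character
Scan: s[0]='q' new -> keep; s[1]='w' new -> keep; s[2]='u' new -> keep; s[3]='q' seen -> skip; s[4]='u' seen -> skip; s[5]='u' seen -> skip; s[6]='u' seen -> skip
Result: qwu


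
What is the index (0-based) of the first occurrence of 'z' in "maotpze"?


Input string: 'maotpze'
Target: 'z'
Scanning left to right: s[0]='m', s[1]='a', s[2]='o', s[3]='t', s[4]='p', s[5]='z'
First match at index: 5


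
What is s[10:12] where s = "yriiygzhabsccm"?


Input string: 'yriiygzhabsccm'
Operation: slice [10:12]
Extract characters: s[10]='s', s[11]='c'
Result: sc


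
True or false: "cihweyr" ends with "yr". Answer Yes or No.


Input string: 'cihweyr'
Suffix to check: 'yr'
Last 2 characters of input: 'yr'
Match: True
Result: Yes


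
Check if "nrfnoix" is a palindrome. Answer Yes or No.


Input string: 'nrfnoix'
Reversed: 'xionfrn'
Compare pairs: s[0]='n' vs s[6]='x' (mismatch), s[1]='r' vs s[5]='i' (mismatch), s[2]='f' vs s[4]='o' (mismatch)
Palindrome: No


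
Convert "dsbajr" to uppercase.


Input string: 'dsbajr'
Operation: convert each letter to uppercase
Mapping: 'd'->'D', 's'->'S', 'b'->'B', 'a'->'A', 'j'->'J', 'r'->'R'
Result: DSBAJR


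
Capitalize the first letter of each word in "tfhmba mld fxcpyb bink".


Input string: 'tfhmba mld fxcpyb bink'
Operation: capitalize first letter of each word
Word transformations: 'tfhmba'->'Tfhmba', 'mld'->'Mld', 'fxcpyb'->'Fxcpyb', 'bink'->'Bink'
Result: Tfhmba Mld Fxcpyb Bink


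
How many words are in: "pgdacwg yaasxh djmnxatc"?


Input string: 'pgdacwg yaasxh djmnxatc'
Operation: split by spaces
Words found: 'pgdacwg', 'yaasxh', 'djmnxatc'
Word count: 3


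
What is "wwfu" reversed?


Input string: 'wwfu'
Operation: reverse character order
Original order: 'w' -> 'w' -> 'f' -> 'u'
Reversed order: 'u' -> 'f' -> 'w' -> 'w'
Result: ufww


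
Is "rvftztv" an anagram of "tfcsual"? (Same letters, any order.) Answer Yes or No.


String 1: 'tfcsual' -> sorted: 'acflstu'
String 2: 'rvftztv' -> sorted: 'frttvvz'
Compare sorted forms: 'acflstu' != 'frttvvz'
Anagram: No


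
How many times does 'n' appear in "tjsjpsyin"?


Input string: 'tjsjpsyin'
Target character: 'n'
Scan each position: s[8]='n'
Matches found at indices: 8
Total: 1


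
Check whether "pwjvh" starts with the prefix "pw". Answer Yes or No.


Input string: 'pwjvh'
Prefix to check: 'pw'
First 2 characters of input: 'pw'
Match: True
Result: Yes


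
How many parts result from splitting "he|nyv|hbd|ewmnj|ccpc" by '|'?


Input string: 'he|nyv|hbd|ewmnj|ccpc'
Delimiter: '|'
Split result: 'he', 'nyv', 'hbd', 'ewmnj', 'ccpc'
Number of parts: 5


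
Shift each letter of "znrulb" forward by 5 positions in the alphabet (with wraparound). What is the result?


Input: 'znrulb', shift = 5
Operation: for each letter, (position + 5) mod 26
Mapping: 'z'(25+5=30, 30 mod 26=4)->'e', 'n'(13+5=18)->'s', 'r'(17+5=22)->'w', 'u'(20+5=25)->'z', 'l'(11+5=16)->'q', 'b'(1+5=6)->'g'
Result: eswzqg


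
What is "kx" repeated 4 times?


Input string: 'kx'
Operation: repeat 4 times
Concatenation: 'kx' + 'kx' + 'kx' + 'kx'
Result: kxkxkxkx


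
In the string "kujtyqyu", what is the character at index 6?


Input string: 'kujtyqyu'
Operation: get character at index 6
Index mapping: s[0]='k', s[1]='u', s[2]='j', s[3]='t', s[4]='y', s[5]='q', s[6]='y'
Result: 'y'


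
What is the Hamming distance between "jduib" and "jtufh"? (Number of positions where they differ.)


String 1: 'jduib'
String 2: 'jtufh'
Compare each position: pos 0: 'j'=='j', pos 1: 'd'!='t', pos 2: 'u'=='u', pos 3: 'i'!='f', pos 4: 'b'!='h'
Differing positions: 3
Hamming distance: 3


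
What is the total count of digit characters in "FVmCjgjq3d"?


Input string: 'FVmCjgjq3d'
Operation: count digit characters (0-9)
Scan: 'F', 'V', 'm', 'C', 'j', 'g', 'j', 'q', '3'(digit), 'd'
Digits found: 1
Result: 1


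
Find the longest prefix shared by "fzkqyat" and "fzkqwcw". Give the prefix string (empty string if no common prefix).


String 1: 'fzkqyat'
String 2: 'fzkqwcw'
Compare position by position:
pos 0: 'f' vs 'f' match
pos 1: 'z' vs 'z' match
pos 2: 'k' vs 'k' match
pos 3: 'q' vs 'q' match
pos 4: 'y' vs 'w' differ -> stop
Longest common prefix: "fzkq" (length 4)


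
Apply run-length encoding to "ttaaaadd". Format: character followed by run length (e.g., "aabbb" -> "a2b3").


Input: 'ttaaaadd'
Operation: identify consecutive runs
Runs: 'tt' -> t2, 'aaaa' -> a4, 'dd' -> d2
Encoded: t2a4d2


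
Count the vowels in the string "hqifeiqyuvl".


Input string: 'hqifeiqyuvl'
Operation: count vowels (a, e, i, o, u)
Scan: s[0]='h', s[1]='q', s[2]='i' (vowel), s[3]='f', s[4]='e' (vowel), s[5]='i' (vowel), s[6]='q', s[7]='y', s[8]='u' (vowel), s[9]='v', s[10]='l'
Vowels found: 4
Result: 4


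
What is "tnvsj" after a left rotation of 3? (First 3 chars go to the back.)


Input: 'tnvsj', shift = 3
Operation: split at index 3 and swap parts
Front part s[0:3] = 'tnv'
Back part s[3:] = 'sj'
Rotated = back + front = 'sj' + 'tnv'
Result: sjtnv


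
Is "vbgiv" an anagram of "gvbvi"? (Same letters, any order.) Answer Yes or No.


String 1: 'gvbvi' -> sorted: 'bgivv'
String 2: 'vbgiv' -> sorted: 'bgivv'
Compare sorted forms: 'bgivv' == 'bgivv'
Anagram: Yes


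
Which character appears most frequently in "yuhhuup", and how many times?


Input: 'yuhhuup'
Operation: tally each character
Counts: 'h':2, 'p':1, 'u':3, 'y':1
Maximum: 'u' appears 3 times


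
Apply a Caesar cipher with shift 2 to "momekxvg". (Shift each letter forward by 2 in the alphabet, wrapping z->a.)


Input: 'momekxvg', shift = 2
Operation: for each letter, (position + 2) mod 26
Mapping: 'm'(12+2=14)->'o', 'o'(14+2=16)->'q', 'm'(12+2=14)->'o', 'e'(4+2=6)->'g', 'k'(10+2=12)->'m', 'x'(23+2=25)->'z', 'v'(21+2=23)->'x', 'g'(6+2=8)->'i'
Result: oqogmzxi


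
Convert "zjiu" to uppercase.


Input string: 'zjiu'
Operation: convert each letter to uppercase
Mapping: 'z'->'Z', 'j'->'J', 'i'->'I', 'u'->'U'
Result: ZJIU


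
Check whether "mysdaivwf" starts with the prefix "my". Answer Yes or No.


Input string: 'mysdaivwf'
Prefix to check: 'my'
First 2 characters of input: 'my'
Match: True
Result: Yes


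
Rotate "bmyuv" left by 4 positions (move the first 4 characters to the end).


Input: 'bmyuv', shift = 4
Operation: split at index 4 and swap parts
Front part s[0:4] = 'bmyu'
Back part s[4:] = 'v'
Rotated = back + front = 'v' + 'bmyu'
Result: vbmyu


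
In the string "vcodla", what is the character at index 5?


Input string: 'vcodla'
Operation: get character at index 5
Index mapping: s[0]='v', s[1]='c', s[2]='o', s[3]='d', s[4]='l', s[5]='a'
Result: 'a'


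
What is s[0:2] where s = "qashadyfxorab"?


Input string: 'qashadyfxorab'
Operation: slice [0:2]
Extract characters: s[0]='q', s[1]='a'
Result: qa


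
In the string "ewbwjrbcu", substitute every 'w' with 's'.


Input string: 'ewbwjrbcu'
Operation: replace 'w' with 's'
Positions of 'w': 1, 3
After replacement: esbsjrbcu


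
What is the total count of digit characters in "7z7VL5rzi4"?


Input string: '7z7VL5rzi4'
Operation: count digit characters (0-9)
Scan: '7'(digit), 'z', '7'(digit), 'V', 'L', '5'(digit), 'r', 'z', 'i', '4'(digit)
Digits found: 4
Result: 4


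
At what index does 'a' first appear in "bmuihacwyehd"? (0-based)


Input string: 'bmuihacwyehd'
Target: 'a'
Scanning left to right: s[0]='b', s[1]='m', s[2]='u', s[3]='i', s[4]='h', s[5]='a'
First match at index: 5


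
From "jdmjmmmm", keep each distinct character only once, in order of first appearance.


Input: 'jdmjmmmm'
Operation: keep first occurrence of each character
Scan: s[0]='j' new -> keep; s[1]='d' new -> keep; s[2]='m' new -> keep; s[3]='j' seen -> skip; s[4]='m' seen -> skip; s[5]='m' seen -> skip; s[6]='m' seen -> skip; s[7]='m' seen -> skip
Result: jdm


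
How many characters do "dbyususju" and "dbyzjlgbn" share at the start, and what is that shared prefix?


String 1: 'dbyususju'
String 2: 'dbyzjlgbn'
Compare position by position:
pos 0: 'd' vs 'd' match
pos 1: 'b' vs 'b' match
pos 2: 'y' vs 'y' match
pos 3: 'u' vs 'z' differ -> stop
Longest common prefix: "dby" (length 3)


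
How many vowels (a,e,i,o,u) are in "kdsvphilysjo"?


Input string: 'kdsvphilysjo'
Operation: count vowels (a, e, i, o, u)
Scan: s[0]='k', s[1]='d', s[2]='s', s[3]='v', s[4]='p', s[5]='h', s[6]='i' (vowel), s[7]='l', s[8]='y', s[9]='s', s[10]='j', s[11]='o' (vowel)
Vowels found: 2
Result: 2


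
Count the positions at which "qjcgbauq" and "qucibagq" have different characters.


String 1: 'qjcgbauq'
String 2: 'qucibagq'
Compare each position: pos 0: 'q'=='q', pos 1: 'j'!='u', pos 2: 'c'=='c', pos 3: 'g'!='i', pos 4: 'b'=='b', pos 5: 'a'=='a', pos 6: 'u'!='g', pos 7: 'q'=='q'
Differing positions: 3
Hamming distance: 3
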